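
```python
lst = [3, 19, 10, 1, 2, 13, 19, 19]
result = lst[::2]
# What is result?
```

lst has length 8. The slice lst[::2] selects indices [0, 2, 4, 6] (0->3, 2->10, 4->2, 6->19), giving [3, 10, 2, 19].

[3, 10, 2, 19]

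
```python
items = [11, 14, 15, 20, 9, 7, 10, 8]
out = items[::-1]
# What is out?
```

items has length 8. The slice items[::-1] selects indices [7, 6, 5, 4, 3, 2, 1, 0] (7->8, 6->10, 5->7, 4->9, 3->20, 2->15, 1->14, 0->11), giving [8, 10, 7, 9, 20, 15, 14, 11].

[8, 10, 7, 9, 20, 15, 14, 11]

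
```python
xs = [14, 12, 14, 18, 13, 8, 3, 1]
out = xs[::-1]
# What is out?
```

xs has length 8. The slice xs[::-1] selects indices [7, 6, 5, 4, 3, 2, 1, 0] (7->1, 6->3, 5->8, 4->13, 3->18, 2->14, 1->12, 0->14), giving [1, 3, 8, 13, 18, 14, 12, 14].

[1, 3, 8, 13, 18, 14, 12, 14]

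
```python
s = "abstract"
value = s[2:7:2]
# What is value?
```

s has length 8. The slice s[2:7:2] selects indices [2, 4, 6] (2->'s', 4->'r', 6->'c'), giving 'src'.

'src'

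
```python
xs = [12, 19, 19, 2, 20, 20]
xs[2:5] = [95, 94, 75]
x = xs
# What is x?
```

xs starts as [12, 19, 19, 2, 20, 20] (length 6). The slice xs[2:5] covers indices [2, 3, 4] with values [19, 2, 20]. Replacing that slice with [95, 94, 75] (same length) produces [12, 19, 95, 94, 75, 20].

[12, 19, 95, 94, 75, 20]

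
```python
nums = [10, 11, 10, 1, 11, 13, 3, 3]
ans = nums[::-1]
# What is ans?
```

nums has length 8. The slice nums[::-1] selects indices [7, 6, 5, 4, 3, 2, 1, 0] (7->3, 6->3, 5->13, 4->11, 3->1, 2->10, 1->11, 0->10), giving [3, 3, 13, 11, 1, 10, 11, 10].

[3, 3, 13, 11, 1, 10, 11, 10]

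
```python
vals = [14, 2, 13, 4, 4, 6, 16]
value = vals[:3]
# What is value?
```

vals has length 7. The slice vals[:3] selects indices [0, 1, 2] (0->14, 1->2, 2->13), giving [14, 2, 13].

[14, 2, 13]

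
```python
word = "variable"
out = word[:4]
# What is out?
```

word has length 8. The slice word[:4] selects indices [0, 1, 2, 3] (0->'v', 1->'a', 2->'r', 3->'i'), giving 'vari'.

'vari'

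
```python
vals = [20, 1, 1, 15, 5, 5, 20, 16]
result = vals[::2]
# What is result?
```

vals has length 8. The slice vals[::2] selects indices [0, 2, 4, 6] (0->20, 2->1, 4->5, 6->20), giving [20, 1, 5, 20].

[20, 1, 5, 20]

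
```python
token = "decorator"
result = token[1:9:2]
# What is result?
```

token has length 9. The slice token[1:9:2] selects indices [1, 3, 5, 7] (1->'e', 3->'o', 5->'a', 7->'o'), giving 'eoao'.

'eoao'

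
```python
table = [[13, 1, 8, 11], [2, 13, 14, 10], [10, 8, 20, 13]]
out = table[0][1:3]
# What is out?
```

table[0] = [13, 1, 8, 11]. table[0] has length 4. The slice table[0][1:3] selects indices [1, 2] (1->1, 2->8), giving [1, 8].

[1, 8]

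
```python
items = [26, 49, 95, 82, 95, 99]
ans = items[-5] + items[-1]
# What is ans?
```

items has length 6. Negative index -5 maps to positive index 6 + (-5) = 1. items[1] = 49.
items has length 6. Negative index -1 maps to positive index 6 + (-1) = 5. items[5] = 99.
Sum: 49 + 99 = 148.

148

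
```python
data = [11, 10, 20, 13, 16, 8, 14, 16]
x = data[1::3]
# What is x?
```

data has length 8. The slice data[1::3] selects indices [1, 4, 7] (1->10, 4->16, 7->16), giving [10, 16, 16].

[10, 16, 16]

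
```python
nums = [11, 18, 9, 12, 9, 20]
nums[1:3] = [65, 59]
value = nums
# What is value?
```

nums starts as [11, 18, 9, 12, 9, 20] (length 6). The slice nums[1:3] covers indices [1, 2] with values [18, 9]. Replacing that slice with [65, 59] (same length) produces [11, 65, 59, 12, 9, 20].

[11, 65, 59, 12, 9, 20]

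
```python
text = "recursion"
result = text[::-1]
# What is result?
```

text has length 9. The slice text[::-1] selects indices [8, 7, 6, 5, 4, 3, 2, 1, 0] (8->'n', 7->'o', 6->'i', 5->'s', 4->'r', 3->'u', 2->'c', 1->'e', 0->'r'), giving 'noisrucer'.

'noisrucer'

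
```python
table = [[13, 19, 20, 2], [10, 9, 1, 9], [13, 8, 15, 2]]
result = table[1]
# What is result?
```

table has 3 rows. Row 1 is [10, 9, 1, 9].

[10, 9, 1, 9]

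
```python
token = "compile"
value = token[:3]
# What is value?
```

token has length 7. The slice token[:3] selects indices [0, 1, 2] (0->'c', 1->'o', 2->'m'), giving 'com'.

'com'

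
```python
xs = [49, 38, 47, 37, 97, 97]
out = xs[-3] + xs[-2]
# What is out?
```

xs has length 6. Negative index -3 maps to positive index 6 + (-3) = 3. xs[3] = 37.
xs has length 6. Negative index -2 maps to positive index 6 + (-2) = 4. xs[4] = 97.
Sum: 37 + 97 = 134.

134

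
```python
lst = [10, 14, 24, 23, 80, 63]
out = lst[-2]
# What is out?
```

lst has length 6. Negative index -2 maps to positive index 6 + (-2) = 4. lst[4] = 80.

80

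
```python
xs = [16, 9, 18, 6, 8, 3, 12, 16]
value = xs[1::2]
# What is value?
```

xs has length 8. The slice xs[1::2] selects indices [1, 3, 5, 7] (1->9, 3->6, 5->3, 7->16), giving [9, 6, 3, 16].

[9, 6, 3, 16]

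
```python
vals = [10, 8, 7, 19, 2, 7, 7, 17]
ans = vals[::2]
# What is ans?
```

vals has length 8. The slice vals[::2] selects indices [0, 2, 4, 6] (0->10, 2->7, 4->2, 6->7), giving [10, 7, 2, 7].

[10, 7, 2, 7]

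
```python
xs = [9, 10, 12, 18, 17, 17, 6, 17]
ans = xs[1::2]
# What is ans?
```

xs has length 8. The slice xs[1::2] selects indices [1, 3, 5, 7] (1->10, 3->18, 5->17, 7->17), giving [10, 18, 17, 17].

[10, 18, 17, 17]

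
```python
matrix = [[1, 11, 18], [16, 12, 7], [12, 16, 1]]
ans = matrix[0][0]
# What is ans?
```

matrix[0] = [1, 11, 18]. Taking column 0 of that row yields 1.

1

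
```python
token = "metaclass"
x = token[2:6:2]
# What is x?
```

token has length 9. The slice token[2:6:2] selects indices [2, 4] (2->'t', 4->'c'), giving 'tc'.

'tc'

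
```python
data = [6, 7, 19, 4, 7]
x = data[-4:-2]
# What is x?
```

data has length 5. The slice data[-4:-2] selects indices [1, 2] (1->7, 2->19), giving [7, 19].

[7, 19]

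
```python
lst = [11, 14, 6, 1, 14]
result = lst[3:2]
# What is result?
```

lst has length 5. The slice lst[3:2] resolves to an empty index range, so the result is [].

[]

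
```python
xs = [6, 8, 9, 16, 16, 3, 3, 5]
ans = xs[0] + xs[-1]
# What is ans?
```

xs has length 8. xs[0] = 6.
xs has length 8. Negative index -1 maps to positive index 8 + (-1) = 7. xs[7] = 5.
Sum: 6 + 5 = 11.

11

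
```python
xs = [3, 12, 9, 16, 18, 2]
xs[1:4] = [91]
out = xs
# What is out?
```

xs starts as [3, 12, 9, 16, 18, 2] (length 6). The slice xs[1:4] covers indices [1, 2, 3] with values [12, 9, 16]. Replacing that slice with [91] (different length) produces [3, 91, 18, 2].

[3, 91, 18, 2]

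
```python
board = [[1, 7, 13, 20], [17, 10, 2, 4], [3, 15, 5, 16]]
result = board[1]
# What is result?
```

board has 3 rows. Row 1 is [17, 10, 2, 4].

[17, 10, 2, 4]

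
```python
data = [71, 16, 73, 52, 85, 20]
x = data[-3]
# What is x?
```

data has length 6. Negative index -3 maps to positive index 6 + (-3) = 3. data[3] = 52.

52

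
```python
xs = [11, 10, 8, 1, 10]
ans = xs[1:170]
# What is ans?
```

xs has length 5. The slice xs[1:170] selects indices [1, 2, 3, 4] (1->10, 2->8, 3->1, 4->10), giving [10, 8, 1, 10].

[10, 8, 1, 10]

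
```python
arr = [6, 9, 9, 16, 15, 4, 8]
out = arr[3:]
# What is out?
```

arr has length 7. The slice arr[3:] selects indices [3, 4, 5, 6] (3->16, 4->15, 5->4, 6->8), giving [16, 15, 4, 8].

[16, 15, 4, 8]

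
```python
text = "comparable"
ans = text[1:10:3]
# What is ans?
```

text has length 10. The slice text[1:10:3] selects indices [1, 4, 7] (1->'o', 4->'a', 7->'b'), giving 'oab'.

'oab'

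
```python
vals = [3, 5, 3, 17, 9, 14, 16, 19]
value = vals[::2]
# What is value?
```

vals has length 8. The slice vals[::2] selects indices [0, 2, 4, 6] (0->3, 2->3, 4->9, 6->16), giving [3, 3, 9, 16].

[3, 3, 9, 16]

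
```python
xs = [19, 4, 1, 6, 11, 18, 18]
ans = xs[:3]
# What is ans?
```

xs has length 7. The slice xs[:3] selects indices [0, 1, 2] (0->19, 1->4, 2->1), giving [19, 4, 1].

[19, 4, 1]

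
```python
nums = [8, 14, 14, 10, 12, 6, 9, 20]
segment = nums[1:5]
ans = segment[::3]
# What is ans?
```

nums has length 8. The slice nums[1:5] selects indices [1, 2, 3, 4] (1->14, 2->14, 3->10, 4->12), giving [14, 14, 10, 12]. So segment = [14, 14, 10, 12]. segment has length 4. The slice segment[::3] selects indices [0, 3] (0->14, 3->12), giving [14, 12].

[14, 12]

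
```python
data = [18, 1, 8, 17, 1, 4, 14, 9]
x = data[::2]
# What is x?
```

data has length 8. The slice data[::2] selects indices [0, 2, 4, 6] (0->18, 2->8, 4->1, 6->14), giving [18, 8, 1, 14].

[18, 8, 1, 14]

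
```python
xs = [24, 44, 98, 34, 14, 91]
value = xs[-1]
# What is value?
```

xs has length 6. Negative index -1 maps to positive index 6 + (-1) = 5. xs[5] = 91.

91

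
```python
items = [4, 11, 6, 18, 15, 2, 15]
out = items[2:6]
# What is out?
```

items has length 7. The slice items[2:6] selects indices [2, 3, 4, 5] (2->6, 3->18, 4->15, 5->2), giving [6, 18, 15, 2].

[6, 18, 15, 2]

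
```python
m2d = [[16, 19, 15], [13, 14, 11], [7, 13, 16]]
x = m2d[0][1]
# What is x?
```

m2d[0] = [16, 19, 15]. Taking column 1 of that row yields 19.

19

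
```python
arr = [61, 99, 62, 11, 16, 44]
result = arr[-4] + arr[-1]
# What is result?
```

arr has length 6. Negative index -4 maps to positive index 6 + (-4) = 2. arr[2] = 62.
arr has length 6. Negative index -1 maps to positive index 6 + (-1) = 5. arr[5] = 44.
Sum: 62 + 44 = 106.

106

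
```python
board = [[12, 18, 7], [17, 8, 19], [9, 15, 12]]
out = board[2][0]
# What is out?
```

board[2] = [9, 15, 12]. Taking column 0 of that row yields 9.

9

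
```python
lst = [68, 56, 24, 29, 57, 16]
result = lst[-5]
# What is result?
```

lst has length 6. Negative index -5 maps to positive index 6 + (-5) = 1. lst[1] = 56.

56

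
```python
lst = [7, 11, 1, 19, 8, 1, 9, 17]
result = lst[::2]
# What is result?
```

lst has length 8. The slice lst[::2] selects indices [0, 2, 4, 6] (0->7, 2->1, 4->8, 6->9), giving [7, 1, 8, 9].

[7, 1, 8, 9]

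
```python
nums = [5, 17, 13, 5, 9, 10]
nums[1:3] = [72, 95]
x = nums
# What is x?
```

nums starts as [5, 17, 13, 5, 9, 10] (length 6). The slice nums[1:3] covers indices [1, 2] with values [17, 13]. Replacing that slice with [72, 95] (same length) produces [5, 72, 95, 5, 9, 10].

[5, 72, 95, 5, 9, 10]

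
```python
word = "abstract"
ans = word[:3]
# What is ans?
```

word has length 8. The slice word[:3] selects indices [0, 1, 2] (0->'a', 1->'b', 2->'s'), giving 'abs'.

'abs'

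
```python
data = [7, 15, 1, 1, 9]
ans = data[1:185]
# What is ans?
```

data has length 5. The slice data[1:185] selects indices [1, 2, 3, 4] (1->15, 2->1, 3->1, 4->9), giving [15, 1, 1, 9].

[15, 1, 1, 9]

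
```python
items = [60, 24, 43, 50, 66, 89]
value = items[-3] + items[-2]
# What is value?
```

items has length 6. Negative index -3 maps to positive index 6 + (-3) = 3. items[3] = 50.
items has length 6. Negative index -2 maps to positive index 6 + (-2) = 4. items[4] = 66.
Sum: 50 + 66 = 116.

116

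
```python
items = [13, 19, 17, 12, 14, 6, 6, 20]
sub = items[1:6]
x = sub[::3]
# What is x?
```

items has length 8. The slice items[1:6] selects indices [1, 2, 3, 4, 5] (1->19, 2->17, 3->12, 4->14, 5->6), giving [19, 17, 12, 14, 6]. So sub = [19, 17, 12, 14, 6]. sub has length 5. The slice sub[::3] selects indices [0, 3] (0->19, 3->14), giving [19, 14].

[19, 14]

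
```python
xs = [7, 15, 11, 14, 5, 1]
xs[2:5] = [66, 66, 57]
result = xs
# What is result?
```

xs starts as [7, 15, 11, 14, 5, 1] (length 6). The slice xs[2:5] covers indices [2, 3, 4] with values [11, 14, 5]. Replacing that slice with [66, 66, 57] (same length) produces [7, 15, 66, 66, 57, 1].

[7, 15, 66, 66, 57, 1]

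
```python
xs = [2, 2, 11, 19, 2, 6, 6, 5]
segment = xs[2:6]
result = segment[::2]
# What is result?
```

xs has length 8. The slice xs[2:6] selects indices [2, 3, 4, 5] (2->11, 3->19, 4->2, 5->6), giving [11, 19, 2, 6]. So segment = [11, 19, 2, 6]. segment has length 4. The slice segment[::2] selects indices [0, 2] (0->11, 2->2), giving [11, 2].

[11, 2]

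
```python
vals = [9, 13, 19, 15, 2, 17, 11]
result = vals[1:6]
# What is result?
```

vals has length 7. The slice vals[1:6] selects indices [1, 2, 3, 4, 5] (1->13, 2->19, 3->15, 4->2, 5->17), giving [13, 19, 15, 2, 17].

[13, 19, 15, 2, 17]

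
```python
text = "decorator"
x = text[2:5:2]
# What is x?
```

text has length 9. The slice text[2:5:2] selects indices [2, 4] (2->'c', 4->'r'), giving 'cr'.

'cr'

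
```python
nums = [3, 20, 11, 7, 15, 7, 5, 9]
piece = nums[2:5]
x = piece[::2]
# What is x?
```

nums has length 8. The slice nums[2:5] selects indices [2, 3, 4] (2->11, 3->7, 4->15), giving [11, 7, 15]. So piece = [11, 7, 15]. piece has length 3. The slice piece[::2] selects indices [0, 2] (0->11, 2->15), giving [11, 15].

[11, 15]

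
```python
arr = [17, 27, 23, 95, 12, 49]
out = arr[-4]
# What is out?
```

arr has length 6. Negative index -4 maps to positive index 6 + (-4) = 2. arr[2] = 23.

23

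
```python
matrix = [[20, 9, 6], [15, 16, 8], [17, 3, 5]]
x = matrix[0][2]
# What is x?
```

matrix[0] = [20, 9, 6]. Taking column 2 of that row yields 6.

6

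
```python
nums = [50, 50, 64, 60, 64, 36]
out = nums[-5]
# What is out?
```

nums has length 6. Negative index -5 maps to positive index 6 + (-5) = 1. nums[1] = 50.

50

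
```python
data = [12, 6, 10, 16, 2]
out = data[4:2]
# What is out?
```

data has length 5. The slice data[4:2] resolves to an empty index range, so the result is [].

[]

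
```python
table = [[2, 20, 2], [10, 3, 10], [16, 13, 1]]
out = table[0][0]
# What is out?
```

table[0] = [2, 20, 2]. Taking column 0 of that row yields 2.

2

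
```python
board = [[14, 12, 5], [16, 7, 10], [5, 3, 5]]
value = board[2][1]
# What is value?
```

board[2] = [5, 3, 5]. Taking column 1 of that row yields 3.

3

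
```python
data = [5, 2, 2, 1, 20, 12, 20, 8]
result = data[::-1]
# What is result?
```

data has length 8. The slice data[::-1] selects indices [7, 6, 5, 4, 3, 2, 1, 0] (7->8, 6->20, 5->12, 4->20, 3->1, 2->2, 1->2, 0->5), giving [8, 20, 12, 20, 1, 2, 2, 5].

[8, 20, 12, 20, 1, 2, 2, 5]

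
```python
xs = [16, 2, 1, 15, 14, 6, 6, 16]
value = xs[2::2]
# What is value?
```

xs has length 8. The slice xs[2::2] selects indices [2, 4, 6] (2->1, 4->14, 6->6), giving [1, 14, 6].

[1, 14, 6]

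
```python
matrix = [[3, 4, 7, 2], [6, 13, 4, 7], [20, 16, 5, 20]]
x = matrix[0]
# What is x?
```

matrix has 3 rows. Row 0 is [3, 4, 7, 2].

[3, 4, 7, 2]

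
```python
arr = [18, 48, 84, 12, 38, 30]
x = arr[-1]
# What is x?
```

arr has length 6. Negative index -1 maps to positive index 6 + (-1) = 5. arr[5] = 30.

30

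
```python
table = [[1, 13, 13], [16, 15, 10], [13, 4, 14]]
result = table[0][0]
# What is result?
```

table[0] = [1, 13, 13]. Taking column 0 of that row yields 1.

1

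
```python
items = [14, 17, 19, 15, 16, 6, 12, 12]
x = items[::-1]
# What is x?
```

items has length 8. The slice items[::-1] selects indices [7, 6, 5, 4, 3, 2, 1, 0] (7->12, 6->12, 5->6, 4->16, 3->15, 2->19, 1->17, 0->14), giving [12, 12, 6, 16, 15, 19, 17, 14].

[12, 12, 6, 16, 15, 19, 17, 14]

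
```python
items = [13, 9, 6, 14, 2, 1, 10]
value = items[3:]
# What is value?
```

items has length 7. The slice items[3:] selects indices [3, 4, 5, 6] (3->14, 4->2, 5->1, 6->10), giving [14, 2, 1, 10].

[14, 2, 1, 10]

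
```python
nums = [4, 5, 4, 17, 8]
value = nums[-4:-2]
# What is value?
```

nums has length 5. The slice nums[-4:-2] selects indices [1, 2] (1->5, 2->4), giving [5, 4].

[5, 4]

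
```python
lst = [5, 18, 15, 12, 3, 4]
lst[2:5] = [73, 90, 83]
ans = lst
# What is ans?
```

lst starts as [5, 18, 15, 12, 3, 4] (length 6). The slice lst[2:5] covers indices [2, 3, 4] with values [15, 12, 3]. Replacing that slice with [73, 90, 83] (same length) produces [5, 18, 73, 90, 83, 4].

[5, 18, 73, 90, 83, 4]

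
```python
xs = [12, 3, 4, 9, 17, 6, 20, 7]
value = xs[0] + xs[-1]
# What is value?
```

xs has length 8. xs[0] = 12.
xs has length 8. Negative index -1 maps to positive index 8 + (-1) = 7. xs[7] = 7.
Sum: 12 + 7 = 19.

19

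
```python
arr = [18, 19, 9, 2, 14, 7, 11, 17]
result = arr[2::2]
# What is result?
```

arr has length 8. The slice arr[2::2] selects indices [2, 4, 6] (2->9, 4->14, 6->11), giving [9, 14, 11].

[9, 14, 11]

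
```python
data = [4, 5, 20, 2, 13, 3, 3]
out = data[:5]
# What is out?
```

data has length 7. The slice data[:5] selects indices [0, 1, 2, 3, 4] (0->4, 1->5, 2->20, 3->2, 4->13), giving [4, 5, 20, 2, 13].

[4, 5, 20, 2, 13]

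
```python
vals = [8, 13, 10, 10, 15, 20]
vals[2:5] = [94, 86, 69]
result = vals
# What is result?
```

vals starts as [8, 13, 10, 10, 15, 20] (length 6). The slice vals[2:5] covers indices [2, 3, 4] with values [10, 10, 15]. Replacing that slice with [94, 86, 69] (same length) produces [8, 13, 94, 86, 69, 20].

[8, 13, 94, 86, 69, 20]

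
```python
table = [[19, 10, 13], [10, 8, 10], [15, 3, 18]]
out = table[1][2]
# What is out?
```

table[1] = [10, 8, 10]. Taking column 2 of that row yields 10.

10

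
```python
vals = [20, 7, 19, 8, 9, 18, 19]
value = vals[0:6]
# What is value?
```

vals has length 7. The slice vals[0:6] selects indices [0, 1, 2, 3, 4, 5] (0->20, 1->7, 2->19, 3->8, 4->9, 5->18), giving [20, 7, 19, 8, 9, 18].

[20, 7, 19, 8, 9, 18]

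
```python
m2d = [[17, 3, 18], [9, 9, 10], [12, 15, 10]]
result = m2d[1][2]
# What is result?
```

m2d[1] = [9, 9, 10]. Taking column 2 of that row yields 10.

10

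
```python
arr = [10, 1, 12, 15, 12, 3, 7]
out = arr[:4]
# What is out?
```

arr has length 7. The slice arr[:4] selects indices [0, 1, 2, 3] (0->10, 1->1, 2->12, 3->15), giving [10, 1, 12, 15].

[10, 1, 12, 15]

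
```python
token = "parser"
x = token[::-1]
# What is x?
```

token has length 6. The slice token[::-1] selects indices [5, 4, 3, 2, 1, 0] (5->'r', 4->'e', 3->'s', 2->'r', 1->'a', 0->'p'), giving 'resrap'.

'resrap'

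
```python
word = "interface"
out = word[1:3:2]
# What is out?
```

word has length 9. The slice word[1:3:2] selects indices [1] (1->'n'), giving 'n'.

'n'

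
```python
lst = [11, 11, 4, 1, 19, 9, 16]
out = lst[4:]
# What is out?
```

lst has length 7. The slice lst[4:] selects indices [4, 5, 6] (4->19, 5->9, 6->16), giving [19, 9, 16].

[19, 9, 16]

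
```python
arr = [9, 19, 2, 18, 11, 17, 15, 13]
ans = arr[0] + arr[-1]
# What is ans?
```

arr has length 8. arr[0] = 9.
arr has length 8. Negative index -1 maps to positive index 8 + (-1) = 7. arr[7] = 13.
Sum: 9 + 13 = 22.

22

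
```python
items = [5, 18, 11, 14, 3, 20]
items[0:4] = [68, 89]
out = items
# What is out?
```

items starts as [5, 18, 11, 14, 3, 20] (length 6). The slice items[0:4] covers indices [0, 1, 2, 3] with values [5, 18, 11, 14]. Replacing that slice with [68, 89] (different length) produces [68, 89, 3, 20].

[68, 89, 3, 20]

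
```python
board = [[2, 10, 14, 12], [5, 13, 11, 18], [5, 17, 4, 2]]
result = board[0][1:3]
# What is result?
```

board[0] = [2, 10, 14, 12]. board[0] has length 4. The slice board[0][1:3] selects indices [1, 2] (1->10, 2->14), giving [10, 14].

[10, 14]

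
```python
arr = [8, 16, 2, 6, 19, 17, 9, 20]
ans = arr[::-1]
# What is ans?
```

arr has length 8. The slice arr[::-1] selects indices [7, 6, 5, 4, 3, 2, 1, 0] (7->20, 6->9, 5->17, 4->19, 3->6, 2->2, 1->16, 0->8), giving [20, 9, 17, 19, 6, 2, 16, 8].

[20, 9, 17, 19, 6, 2, 16, 8]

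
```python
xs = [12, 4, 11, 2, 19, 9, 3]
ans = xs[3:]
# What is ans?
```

xs has length 7. The slice xs[3:] selects indices [3, 4, 5, 6] (3->2, 4->19, 5->9, 6->3), giving [2, 19, 9, 3].

[2, 19, 9, 3]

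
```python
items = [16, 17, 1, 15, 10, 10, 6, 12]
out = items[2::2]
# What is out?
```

items has length 8. The slice items[2::2] selects indices [2, 4, 6] (2->1, 4->10, 6->6), giving [1, 10, 6].

[1, 10, 6]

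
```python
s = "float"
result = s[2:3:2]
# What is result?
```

s has length 5. The slice s[2:3:2] selects indices [2] (2->'o'), giving 'o'.

'o'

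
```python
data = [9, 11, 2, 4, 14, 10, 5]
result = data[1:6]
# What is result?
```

data has length 7. The slice data[1:6] selects indices [1, 2, 3, 4, 5] (1->11, 2->2, 3->4, 4->14, 5->10), giving [11, 2, 4, 14, 10].

[11, 2, 4, 14, 10]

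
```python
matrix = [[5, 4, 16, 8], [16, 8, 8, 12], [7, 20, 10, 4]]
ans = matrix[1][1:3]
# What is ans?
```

matrix[1] = [16, 8, 8, 12]. matrix[1] has length 4. The slice matrix[1][1:3] selects indices [1, 2] (1->8, 2->8), giving [8, 8].

[8, 8]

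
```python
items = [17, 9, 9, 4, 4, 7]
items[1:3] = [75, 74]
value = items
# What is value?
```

items starts as [17, 9, 9, 4, 4, 7] (length 6). The slice items[1:3] covers indices [1, 2] with values [9, 9]. Replacing that slice with [75, 74] (same length) produces [17, 75, 74, 4, 4, 7].

[17, 75, 74, 4, 4, 7]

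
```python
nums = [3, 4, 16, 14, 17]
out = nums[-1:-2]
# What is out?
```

nums has length 5. The slice nums[-1:-2] resolves to an empty index range, so the result is [].

[]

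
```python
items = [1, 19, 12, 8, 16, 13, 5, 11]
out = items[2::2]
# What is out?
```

items has length 8. The slice items[2::2] selects indices [2, 4, 6] (2->12, 4->16, 6->5), giving [12, 16, 5].

[12, 16, 5]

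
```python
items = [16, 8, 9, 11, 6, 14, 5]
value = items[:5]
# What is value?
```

items has length 7. The slice items[:5] selects indices [0, 1, 2, 3, 4] (0->16, 1->8, 2->9, 3->11, 4->6), giving [16, 8, 9, 11, 6].

[16, 8, 9, 11, 6]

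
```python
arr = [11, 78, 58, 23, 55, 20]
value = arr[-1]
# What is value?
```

arr has length 6. Negative index -1 maps to positive index 6 + (-1) = 5. arr[5] = 20.

20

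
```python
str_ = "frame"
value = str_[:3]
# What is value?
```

str_ has length 5. The slice str_[:3] selects indices [0, 1, 2] (0->'f', 1->'r', 2->'a'), giving 'fra'.

'fra'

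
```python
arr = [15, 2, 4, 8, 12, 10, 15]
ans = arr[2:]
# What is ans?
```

arr has length 7. The slice arr[2:] selects indices [2, 3, 4, 5, 6] (2->4, 3->8, 4->12, 5->10, 6->15), giving [4, 8, 12, 10, 15].

[4, 8, 12, 10, 15]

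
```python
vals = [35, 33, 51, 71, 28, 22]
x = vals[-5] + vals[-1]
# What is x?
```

vals has length 6. Negative index -5 maps to positive index 6 + (-5) = 1. vals[1] = 33.
vals has length 6. Negative index -1 maps to positive index 6 + (-1) = 5. vals[5] = 22.
Sum: 33 + 22 = 55.

55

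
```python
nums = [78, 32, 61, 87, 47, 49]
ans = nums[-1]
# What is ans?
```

nums has length 6. Negative index -1 maps to positive index 6 + (-1) = 5. nums[5] = 49.

49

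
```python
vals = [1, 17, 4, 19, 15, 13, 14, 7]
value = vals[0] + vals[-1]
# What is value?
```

vals has length 8. vals[0] = 1.
vals has length 8. Negative index -1 maps to positive index 8 + (-1) = 7. vals[7] = 7.
Sum: 1 + 7 = 8.

8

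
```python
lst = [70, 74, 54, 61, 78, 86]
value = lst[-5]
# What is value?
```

lst has length 6. Negative index -5 maps to positive index 6 + (-5) = 1. lst[1] = 74.

74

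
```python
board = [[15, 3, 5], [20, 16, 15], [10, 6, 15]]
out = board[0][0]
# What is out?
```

board[0] = [15, 3, 5]. Taking column 0 of that row yields 15.

15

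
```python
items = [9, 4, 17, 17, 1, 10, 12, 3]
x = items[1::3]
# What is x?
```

items has length 8. The slice items[1::3] selects indices [1, 4, 7] (1->4, 4->1, 7->3), giving [4, 1, 3].

[4, 1, 3]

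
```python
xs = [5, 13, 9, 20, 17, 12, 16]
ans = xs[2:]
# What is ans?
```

xs has length 7. The slice xs[2:] selects indices [2, 3, 4, 5, 6] (2->9, 3->20, 4->17, 5->12, 6->16), giving [9, 20, 17, 12, 16].

[9, 20, 17, 12, 16]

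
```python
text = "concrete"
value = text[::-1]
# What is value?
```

text has length 8. The slice text[::-1] selects indices [7, 6, 5, 4, 3, 2, 1, 0] (7->'e', 6->'t', 5->'e', 4->'r', 3->'c', 2->'n', 1->'o', 0->'c'), giving 'etercnoc'.

'etercnoc'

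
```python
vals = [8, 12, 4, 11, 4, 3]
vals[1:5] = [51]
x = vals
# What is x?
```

vals starts as [8, 12, 4, 11, 4, 3] (length 6). The slice vals[1:5] covers indices [1, 2, 3, 4] with values [12, 4, 11, 4]. Replacing that slice with [51] (different length) produces [8, 51, 3].

[8, 51, 3]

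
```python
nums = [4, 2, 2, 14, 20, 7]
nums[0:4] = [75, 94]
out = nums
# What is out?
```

nums starts as [4, 2, 2, 14, 20, 7] (length 6). The slice nums[0:4] covers indices [0, 1, 2, 3] with values [4, 2, 2, 14]. Replacing that slice with [75, 94] (different length) produces [75, 94, 20, 7].

[75, 94, 20, 7]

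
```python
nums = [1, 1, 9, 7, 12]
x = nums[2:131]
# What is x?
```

nums has length 5. The slice nums[2:131] selects indices [2, 3, 4] (2->9, 3->7, 4->12), giving [9, 7, 12].

[9, 7, 12]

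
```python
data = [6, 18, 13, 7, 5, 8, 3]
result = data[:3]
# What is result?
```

data has length 7. The slice data[:3] selects indices [0, 1, 2] (0->6, 1->18, 2->13), giving [6, 18, 13].

[6, 18, 13]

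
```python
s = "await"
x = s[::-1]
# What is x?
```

s has length 5. The slice s[::-1] selects indices [4, 3, 2, 1, 0] (4->'t', 3->'i', 2->'a', 1->'w', 0->'a'), giving 'tiawa'.

'tiawa'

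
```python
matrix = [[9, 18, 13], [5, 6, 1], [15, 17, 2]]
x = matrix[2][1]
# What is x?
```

matrix[2] = [15, 17, 2]. Taking column 1 of that row yields 17.

17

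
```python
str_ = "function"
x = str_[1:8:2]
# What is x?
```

str_ has length 8. The slice str_[1:8:2] selects indices [1, 3, 5, 7] (1->'u', 3->'c', 5->'i', 7->'n'), giving 'ucin'.

'ucin'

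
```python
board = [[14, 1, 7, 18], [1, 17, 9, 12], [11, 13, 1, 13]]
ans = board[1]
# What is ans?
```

board has 3 rows. Row 1 is [1, 17, 9, 12].

[1, 17, 9, 12]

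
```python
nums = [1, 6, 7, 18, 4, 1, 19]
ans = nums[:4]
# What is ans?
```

nums has length 7. The slice nums[:4] selects indices [0, 1, 2, 3] (0->1, 1->6, 2->7, 3->18), giving [1, 6, 7, 18].

[1, 6, 7, 18]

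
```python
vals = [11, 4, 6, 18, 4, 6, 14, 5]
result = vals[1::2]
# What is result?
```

vals has length 8. The slice vals[1::2] selects indices [1, 3, 5, 7] (1->4, 3->18, 5->6, 7->5), giving [4, 18, 6, 5].

[4, 18, 6, 5]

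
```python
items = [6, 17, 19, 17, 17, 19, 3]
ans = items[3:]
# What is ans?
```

items has length 7. The slice items[3:] selects indices [3, 4, 5, 6] (3->17, 4->17, 5->19, 6->3), giving [17, 17, 19, 3].

[17, 17, 19, 3]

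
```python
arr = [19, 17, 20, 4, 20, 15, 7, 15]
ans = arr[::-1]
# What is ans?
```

arr has length 8. The slice arr[::-1] selects indices [7, 6, 5, 4, 3, 2, 1, 0] (7->15, 6->7, 5->15, 4->20, 3->4, 2->20, 1->17, 0->19), giving [15, 7, 15, 20, 4, 20, 17, 19].

[15, 7, 15, 20, 4, 20, 17, 19]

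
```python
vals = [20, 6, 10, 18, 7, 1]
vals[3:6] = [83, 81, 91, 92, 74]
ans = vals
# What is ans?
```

vals starts as [20, 6, 10, 18, 7, 1] (length 6). The slice vals[3:6] covers indices [3, 4, 5] with values [18, 7, 1]. Replacing that slice with [83, 81, 91, 92, 74] (different length) produces [20, 6, 10, 83, 81, 91, 92, 74].

[20, 6, 10, 83, 81, 91, 92, 74]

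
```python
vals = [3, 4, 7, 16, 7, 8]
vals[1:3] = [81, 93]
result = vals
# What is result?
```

vals starts as [3, 4, 7, 16, 7, 8] (length 6). The slice vals[1:3] covers indices [1, 2] with values [4, 7]. Replacing that slice with [81, 93] (same length) produces [3, 81, 93, 16, 7, 8].

[3, 81, 93, 16, 7, 8]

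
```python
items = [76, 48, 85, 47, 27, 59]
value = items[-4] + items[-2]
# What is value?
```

items has length 6. Negative index -4 maps to positive index 6 + (-4) = 2. items[2] = 85.
items has length 6. Negative index -2 maps to positive index 6 + (-2) = 4. items[4] = 27.
Sum: 85 + 27 = 112.

112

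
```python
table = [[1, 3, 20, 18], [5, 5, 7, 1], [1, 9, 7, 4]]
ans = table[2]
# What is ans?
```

table has 3 rows. Row 2 is [1, 9, 7, 4].

[1, 9, 7, 4]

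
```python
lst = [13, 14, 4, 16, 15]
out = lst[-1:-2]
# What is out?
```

lst has length 5. The slice lst[-1:-2] resolves to an empty index range, so the result is [].

[]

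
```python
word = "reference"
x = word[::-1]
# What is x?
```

word has length 9. The slice word[::-1] selects indices [8, 7, 6, 5, 4, 3, 2, 1, 0] (8->'e', 7->'c', 6->'n', 5->'e', 4->'r', 3->'e', 2->'f', 1->'e', 0->'r'), giving 'ecnerefer'.

'ecnerefer'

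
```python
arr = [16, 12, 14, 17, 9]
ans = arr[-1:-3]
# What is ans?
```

arr has length 5. The slice arr[-1:-3] resolves to an empty index range, so the result is [].

[]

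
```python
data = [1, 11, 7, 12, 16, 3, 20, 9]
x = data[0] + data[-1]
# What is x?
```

data has length 8. data[0] = 1.
data has length 8. Negative index -1 maps to positive index 8 + (-1) = 7. data[7] = 9.
Sum: 1 + 9 = 10.

10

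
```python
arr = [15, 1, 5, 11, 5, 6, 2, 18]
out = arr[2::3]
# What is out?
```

arr has length 8. The slice arr[2::3] selects indices [2, 5] (2->5, 5->6), giving [5, 6].

[5, 6]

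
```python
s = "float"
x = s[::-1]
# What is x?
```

s has length 5. The slice s[::-1] selects indices [4, 3, 2, 1, 0] (4->'t', 3->'a', 2->'o', 1->'l', 0->'f'), giving 'taolf'.

'taolf'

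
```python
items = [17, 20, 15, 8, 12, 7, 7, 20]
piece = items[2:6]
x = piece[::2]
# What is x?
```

items has length 8. The slice items[2:6] selects indices [2, 3, 4, 5] (2->15, 3->8, 4->12, 5->7), giving [15, 8, 12, 7]. So piece = [15, 8, 12, 7]. piece has length 4. The slice piece[::2] selects indices [0, 2] (0->15, 2->12), giving [15, 12].

[15, 12]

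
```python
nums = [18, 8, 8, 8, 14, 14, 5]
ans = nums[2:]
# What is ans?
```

nums has length 7. The slice nums[2:] selects indices [2, 3, 4, 5, 6] (2->8, 3->8, 4->14, 5->14, 6->5), giving [8, 8, 14, 14, 5].

[8, 8, 14, 14, 5]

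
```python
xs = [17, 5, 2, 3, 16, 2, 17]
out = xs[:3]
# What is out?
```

xs has length 7. The slice xs[:3] selects indices [0, 1, 2] (0->17, 1->5, 2->2), giving [17, 5, 2].

[17, 5, 2]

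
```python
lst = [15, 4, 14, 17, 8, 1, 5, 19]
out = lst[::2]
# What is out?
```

lst has length 8. The slice lst[::2] selects indices [0, 2, 4, 6] (0->15, 2->14, 4->8, 6->5), giving [15, 14, 8, 5].

[15, 14, 8, 5]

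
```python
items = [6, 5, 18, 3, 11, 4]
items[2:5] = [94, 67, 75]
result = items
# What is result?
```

items starts as [6, 5, 18, 3, 11, 4] (length 6). The slice items[2:5] covers indices [2, 3, 4] with values [18, 3, 11]. Replacing that slice with [94, 67, 75] (same length) produces [6, 5, 94, 67, 75, 4].

[6, 5, 94, 67, 75, 4]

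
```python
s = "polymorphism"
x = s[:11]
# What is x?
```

s has length 12. The slice s[:11] selects indices [0, 1, 2, 3, 4, 5, 6, 7, 8, 9, 10] (0->'p', 1->'o', 2->'l', 3->'y', 4->'m', 5->'o', 6->'r', 7->'p', 8->'h', 9->'i', 10->'s'), giving 'polymorphis'.

'polymorphis'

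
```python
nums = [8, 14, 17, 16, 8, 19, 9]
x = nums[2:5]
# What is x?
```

nums has length 7. The slice nums[2:5] selects indices [2, 3, 4] (2->17, 3->16, 4->8), giving [17, 16, 8].

[17, 16, 8]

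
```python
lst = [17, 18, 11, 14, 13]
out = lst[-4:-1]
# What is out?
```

lst has length 5. The slice lst[-4:-1] selects indices [1, 2, 3] (1->18, 2->11, 3->14), giving [18, 11, 14].

[18, 11, 14]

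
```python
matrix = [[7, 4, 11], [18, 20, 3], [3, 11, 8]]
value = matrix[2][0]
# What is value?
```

matrix[2] = [3, 11, 8]. Taking column 0 of that row yields 3.

3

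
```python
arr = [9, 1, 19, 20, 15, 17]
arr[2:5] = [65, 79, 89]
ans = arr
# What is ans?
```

arr starts as [9, 1, 19, 20, 15, 17] (length 6). The slice arr[2:5] covers indices [2, 3, 4] with values [19, 20, 15]. Replacing that slice with [65, 79, 89] (same length) produces [9, 1, 65, 79, 89, 17].

[9, 1, 65, 79, 89, 17]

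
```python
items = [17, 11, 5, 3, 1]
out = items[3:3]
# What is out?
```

items has length 5. The slice items[3:3] resolves to an empty index range, so the result is [].

[]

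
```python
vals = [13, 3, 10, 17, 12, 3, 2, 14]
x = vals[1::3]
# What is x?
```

vals has length 8. The slice vals[1::3] selects indices [1, 4, 7] (1->3, 4->12, 7->14), giving [3, 12, 14].

[3, 12, 14]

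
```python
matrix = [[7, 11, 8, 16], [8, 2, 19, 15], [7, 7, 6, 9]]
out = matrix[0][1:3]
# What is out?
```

matrix[0] = [7, 11, 8, 16]. matrix[0] has length 4. The slice matrix[0][1:3] selects indices [1, 2] (1->11, 2->8), giving [11, 8].

[11, 8]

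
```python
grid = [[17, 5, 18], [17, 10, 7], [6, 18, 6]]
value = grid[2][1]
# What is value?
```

grid[2] = [6, 18, 6]. Taking column 1 of that row yields 18.

18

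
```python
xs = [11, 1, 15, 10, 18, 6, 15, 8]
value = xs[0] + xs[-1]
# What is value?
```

xs has length 8. xs[0] = 11.
xs has length 8. Negative index -1 maps to positive index 8 + (-1) = 7. xs[7] = 8.
Sum: 11 + 8 = 19.

19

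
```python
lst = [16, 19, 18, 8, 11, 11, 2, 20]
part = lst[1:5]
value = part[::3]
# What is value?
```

lst has length 8. The slice lst[1:5] selects indices [1, 2, 3, 4] (1->19, 2->18, 3->8, 4->11), giving [19, 18, 8, 11]. So part = [19, 18, 8, 11]. part has length 4. The slice part[::3] selects indices [0, 3] (0->19, 3->11), giving [19, 11].

[19, 11]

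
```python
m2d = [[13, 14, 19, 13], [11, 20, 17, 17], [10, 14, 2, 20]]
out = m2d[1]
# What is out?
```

m2d has 3 rows. Row 1 is [11, 20, 17, 17].

[11, 20, 17, 17]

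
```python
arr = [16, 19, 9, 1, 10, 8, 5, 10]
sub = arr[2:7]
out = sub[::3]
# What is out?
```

arr has length 8. The slice arr[2:7] selects indices [2, 3, 4, 5, 6] (2->9, 3->1, 4->10, 5->8, 6->5), giving [9, 1, 10, 8, 5]. So sub = [9, 1, 10, 8, 5]. sub has length 5. The slice sub[::3] selects indices [0, 3] (0->9, 3->8), giving [9, 8].

[9, 8]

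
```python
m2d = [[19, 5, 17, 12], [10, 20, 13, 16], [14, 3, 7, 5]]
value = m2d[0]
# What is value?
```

m2d has 3 rows. Row 0 is [19, 5, 17, 12].

[19, 5, 17, 12]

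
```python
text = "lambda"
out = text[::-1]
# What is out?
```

text has length 6. The slice text[::-1] selects indices [5, 4, 3, 2, 1, 0] (5->'a', 4->'d', 3->'b', 2->'m', 1->'a', 0->'l'), giving 'adbmal'.

'adbmal'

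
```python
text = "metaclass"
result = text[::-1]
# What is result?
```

text has length 9. The slice text[::-1] selects indices [8, 7, 6, 5, 4, 3, 2, 1, 0] (8->'s', 7->'s', 6->'a', 5->'l', 4->'c', 3->'a', 2->'t', 1->'e', 0->'m'), giving 'ssalcatem'.

'ssalcatem'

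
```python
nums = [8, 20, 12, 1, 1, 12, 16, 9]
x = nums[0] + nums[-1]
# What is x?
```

nums has length 8. nums[0] = 8.
nums has length 8. Negative index -1 maps to positive index 8 + (-1) = 7. nums[7] = 9.
Sum: 8 + 9 = 17.

17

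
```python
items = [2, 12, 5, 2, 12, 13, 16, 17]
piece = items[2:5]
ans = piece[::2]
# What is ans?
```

items has length 8. The slice items[2:5] selects indices [2, 3, 4] (2->5, 3->2, 4->12), giving [5, 2, 12]. So piece = [5, 2, 12]. piece has length 3. The slice piece[::2] selects indices [0, 2] (0->5, 2->12), giving [5, 12].

[5, 12]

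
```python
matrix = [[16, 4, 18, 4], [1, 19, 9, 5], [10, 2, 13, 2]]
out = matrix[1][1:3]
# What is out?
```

matrix[1] = [1, 19, 9, 5]. matrix[1] has length 4. The slice matrix[1][1:3] selects indices [1, 2] (1->19, 2->9), giving [19, 9].

[19, 9]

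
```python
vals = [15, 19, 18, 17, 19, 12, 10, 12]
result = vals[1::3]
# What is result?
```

vals has length 8. The slice vals[1::3] selects indices [1, 4, 7] (1->19, 4->19, 7->12), giving [19, 19, 12].

[19, 19, 12]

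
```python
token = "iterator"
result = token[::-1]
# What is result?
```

token has length 8. The slice token[::-1] selects indices [7, 6, 5, 4, 3, 2, 1, 0] (7->'r', 6->'o', 5->'t', 4->'a', 3->'r', 2->'e', 1->'t', 0->'i'), giving 'rotareti'.

'rotareti'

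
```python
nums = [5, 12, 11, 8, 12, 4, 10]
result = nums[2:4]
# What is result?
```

nums has length 7. The slice nums[2:4] selects indices [2, 3] (2->11, 3->8), giving [11, 8].

[11, 8]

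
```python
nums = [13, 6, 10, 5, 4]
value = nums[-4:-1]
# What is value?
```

nums has length 5. The slice nums[-4:-1] selects indices [1, 2, 3] (1->6, 2->10, 3->5), giving [6, 10, 5].

[6, 10, 5]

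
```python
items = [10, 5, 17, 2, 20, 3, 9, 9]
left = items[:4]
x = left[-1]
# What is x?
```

items has length 8. The slice items[:4] selects indices [0, 1, 2, 3] (0->10, 1->5, 2->17, 3->2), giving [10, 5, 17, 2]. So left = [10, 5, 17, 2]. Then left[-1] = 2.

2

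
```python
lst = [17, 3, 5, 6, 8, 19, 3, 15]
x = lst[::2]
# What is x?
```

lst has length 8. The slice lst[::2] selects indices [0, 2, 4, 6] (0->17, 2->5, 4->8, 6->3), giving [17, 5, 8, 3].

[17, 5, 8, 3]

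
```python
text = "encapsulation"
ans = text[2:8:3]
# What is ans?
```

text has length 13. The slice text[2:8:3] selects indices [2, 5] (2->'c', 5->'s'), giving 'cs'.

'cs'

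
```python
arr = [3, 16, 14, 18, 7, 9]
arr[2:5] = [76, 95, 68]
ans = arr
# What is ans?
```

arr starts as [3, 16, 14, 18, 7, 9] (length 6). The slice arr[2:5] covers indices [2, 3, 4] with values [14, 18, 7]. Replacing that slice with [76, 95, 68] (same length) produces [3, 16, 76, 95, 68, 9].

[3, 16, 76, 95, 68, 9]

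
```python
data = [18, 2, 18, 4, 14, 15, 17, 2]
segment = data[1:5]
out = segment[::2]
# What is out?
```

data has length 8. The slice data[1:5] selects indices [1, 2, 3, 4] (1->2, 2->18, 3->4, 4->14), giving [2, 18, 4, 14]. So segment = [2, 18, 4, 14]. segment has length 4. The slice segment[::2] selects indices [0, 2] (0->2, 2->4), giving [2, 4].

[2, 4]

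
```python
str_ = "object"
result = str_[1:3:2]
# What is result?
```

str_ has length 6. The slice str_[1:3:2] selects indices [1] (1->'b'), giving 'b'.

'b'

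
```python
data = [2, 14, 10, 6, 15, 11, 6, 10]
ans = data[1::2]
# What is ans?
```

data has length 8. The slice data[1::2] selects indices [1, 3, 5, 7] (1->14, 3->6, 5->11, 7->10), giving [14, 6, 11, 10].

[14, 6, 11, 10]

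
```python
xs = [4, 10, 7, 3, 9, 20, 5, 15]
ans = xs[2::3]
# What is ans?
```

xs has length 8. The slice xs[2::3] selects indices [2, 5] (2->7, 5->20), giving [7, 20].

[7, 20]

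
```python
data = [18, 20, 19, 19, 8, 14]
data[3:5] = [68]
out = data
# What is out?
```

data starts as [18, 20, 19, 19, 8, 14] (length 6). The slice data[3:5] covers indices [3, 4] with values [19, 8]. Replacing that slice with [68] (different length) produces [18, 20, 19, 68, 14].

[18, 20, 19, 68, 14]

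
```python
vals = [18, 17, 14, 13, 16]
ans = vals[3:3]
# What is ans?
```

vals has length 5. The slice vals[3:3] resolves to an empty index range, so the result is [].

[]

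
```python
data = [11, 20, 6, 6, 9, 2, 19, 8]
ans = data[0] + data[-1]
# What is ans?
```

data has length 8. data[0] = 11.
data has length 8. Negative index -1 maps to positive index 8 + (-1) = 7. data[7] = 8.
Sum: 11 + 8 = 19.

19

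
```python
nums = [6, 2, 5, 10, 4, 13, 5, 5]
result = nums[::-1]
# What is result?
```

nums has length 8. The slice nums[::-1] selects indices [7, 6, 5, 4, 3, 2, 1, 0] (7->5, 6->5, 5->13, 4->4, 3->10, 2->5, 1->2, 0->6), giving [5, 5, 13, 4, 10, 5, 2, 6].

[5, 5, 13, 4, 10, 5, 2, 6]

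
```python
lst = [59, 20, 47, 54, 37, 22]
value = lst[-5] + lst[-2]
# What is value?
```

lst has length 6. Negative index -5 maps to positive index 6 + (-5) = 1. lst[1] = 20.
lst has length 6. Negative index -2 maps to positive index 6 + (-2) = 4. lst[4] = 37.
Sum: 20 + 37 = 57.

57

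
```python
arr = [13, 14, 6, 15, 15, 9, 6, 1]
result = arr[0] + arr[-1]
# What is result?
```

arr has length 8. arr[0] = 13.
arr has length 8. Negative index -1 maps to positive index 8 + (-1) = 7. arr[7] = 1.
Sum: 13 + 1 = 14.

14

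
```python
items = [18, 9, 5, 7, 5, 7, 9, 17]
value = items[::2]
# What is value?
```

items has length 8. The slice items[::2] selects indices [0, 2, 4, 6] (0->18, 2->5, 4->5, 6->9), giving [18, 5, 5, 9].

[18, 5, 5, 9]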